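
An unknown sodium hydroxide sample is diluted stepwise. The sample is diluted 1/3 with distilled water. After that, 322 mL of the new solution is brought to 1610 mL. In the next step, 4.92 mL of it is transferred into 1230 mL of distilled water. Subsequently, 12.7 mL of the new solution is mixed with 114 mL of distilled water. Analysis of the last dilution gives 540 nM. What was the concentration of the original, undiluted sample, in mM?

Overall dilution factor = 3 × 5 × 251 × 9.976 = 3.76 × 10⁴.
Original = 540 nM × 3.76 × 10⁴ = 2.03 × 10⁷ nM = 20.3 mM.

20.3 mM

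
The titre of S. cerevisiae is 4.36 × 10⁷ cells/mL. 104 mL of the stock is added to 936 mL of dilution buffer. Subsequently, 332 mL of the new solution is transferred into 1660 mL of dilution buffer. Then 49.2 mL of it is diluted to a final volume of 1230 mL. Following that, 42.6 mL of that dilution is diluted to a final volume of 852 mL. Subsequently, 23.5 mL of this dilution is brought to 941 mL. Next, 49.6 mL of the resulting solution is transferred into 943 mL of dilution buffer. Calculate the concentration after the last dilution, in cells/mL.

Overall dilution factor = 10 × 6 × 25 × 20 × 40.04 × 20.01 = 2.40 × 10⁷.
4.36 × 10⁷ cells/mL / 2.40 × 10⁷ = 1.81 cells/mL.

1.81 cells/mL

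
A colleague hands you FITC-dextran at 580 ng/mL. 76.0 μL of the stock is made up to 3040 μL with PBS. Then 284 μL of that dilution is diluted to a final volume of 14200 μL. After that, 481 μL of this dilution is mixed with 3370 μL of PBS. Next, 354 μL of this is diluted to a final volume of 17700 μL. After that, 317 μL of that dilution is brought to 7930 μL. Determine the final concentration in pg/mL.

Overall dilution factor = 40 × 50 × 8.006 × 50 × 25.02 = 2.00 × 10⁷.
580 ng/mL / 2.00 × 10⁷ = 2.90 × 10⁻⁵ ng/mL = 0.0290 pg/mL.

0.0290 pg/mL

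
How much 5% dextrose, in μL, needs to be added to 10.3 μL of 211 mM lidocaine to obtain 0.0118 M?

174 μL

0.0118 M = 11.8 mM.
V₂ = C₁V₁/C₂ = 211 × 10.3 / 11.8 = 184 μL.
Diluent to add = V₂ − V₁ = 184 − 10.3 = 174 μL.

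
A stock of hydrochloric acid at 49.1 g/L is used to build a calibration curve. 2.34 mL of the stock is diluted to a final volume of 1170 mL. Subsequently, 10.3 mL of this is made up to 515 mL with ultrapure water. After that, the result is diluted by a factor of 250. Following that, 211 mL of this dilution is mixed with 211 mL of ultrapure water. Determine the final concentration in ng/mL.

Overall dilution factor = 500 × 50 × 250 × 2 = 1.25 × 10⁷.
49.1 g/L / 1.25 × 10⁷ = 3.93 × 10⁻⁶ g/L = 3.93 ng/mL.

3.93 ng/mL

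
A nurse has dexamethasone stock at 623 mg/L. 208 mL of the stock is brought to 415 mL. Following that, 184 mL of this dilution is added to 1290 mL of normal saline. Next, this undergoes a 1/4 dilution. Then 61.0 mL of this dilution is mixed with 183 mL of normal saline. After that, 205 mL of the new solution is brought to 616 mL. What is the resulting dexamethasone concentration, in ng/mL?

811 ng/mL

Overall dilution factor = 1.995 × 8.011 × 4 × 4 × 3.005 = 768.
623 mg/L / 768 = 0.811 mg/L = 811 ng/mL.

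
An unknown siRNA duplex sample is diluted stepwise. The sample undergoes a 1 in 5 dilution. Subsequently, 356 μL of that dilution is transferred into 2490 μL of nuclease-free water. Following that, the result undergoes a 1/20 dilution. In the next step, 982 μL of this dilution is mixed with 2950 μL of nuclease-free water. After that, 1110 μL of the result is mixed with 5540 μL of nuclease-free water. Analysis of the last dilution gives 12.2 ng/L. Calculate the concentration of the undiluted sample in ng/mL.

234 ng/mL

Overall dilution factor = 5 × 7.994 × 20 × 4.004 × 5.991 = 1.92 × 10⁴.
Original = 12.2 ng/L × 1.92 × 10⁴ = 2.34 × 10⁵ ng/L = 234 ng/mL.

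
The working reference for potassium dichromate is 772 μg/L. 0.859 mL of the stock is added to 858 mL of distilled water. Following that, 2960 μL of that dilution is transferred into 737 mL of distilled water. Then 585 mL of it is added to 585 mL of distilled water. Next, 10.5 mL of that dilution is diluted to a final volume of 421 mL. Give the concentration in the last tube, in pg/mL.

0.0385 pg/mL

Overall dilution factor = 999.8 × 250.0 × 2 × 40.10 = 2.00 × 10⁷.
772 μg/L / 2.00 × 10⁷ = 3.85 × 10⁻⁵ μg/L = 0.0385 pg/mL.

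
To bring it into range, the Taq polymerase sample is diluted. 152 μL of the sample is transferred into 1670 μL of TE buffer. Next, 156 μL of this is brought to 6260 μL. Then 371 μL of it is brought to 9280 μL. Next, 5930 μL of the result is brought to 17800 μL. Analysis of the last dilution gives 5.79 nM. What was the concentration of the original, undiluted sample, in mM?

0.209 mM

Overall dilution factor = 11.99 × 40.13 × 25.01 × 3.002 = 3.61 × 10⁴.
Original = 5.79 nM × 3.61 × 10⁴ = 2.09 × 10⁵ nM = 0.209 mM.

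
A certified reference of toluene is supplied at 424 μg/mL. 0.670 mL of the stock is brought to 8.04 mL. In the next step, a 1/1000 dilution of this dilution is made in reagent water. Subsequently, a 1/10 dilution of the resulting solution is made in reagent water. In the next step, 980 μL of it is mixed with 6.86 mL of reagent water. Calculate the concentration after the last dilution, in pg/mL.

Overall dilution factor = 12 × 1000 × 10 × 8 = 9.60 × 10⁵.
424 μg/mL / 9.60 × 10⁵ = 4.42 × 10⁻⁴ μg/mL = 442 pg/mL.

442 pg/mL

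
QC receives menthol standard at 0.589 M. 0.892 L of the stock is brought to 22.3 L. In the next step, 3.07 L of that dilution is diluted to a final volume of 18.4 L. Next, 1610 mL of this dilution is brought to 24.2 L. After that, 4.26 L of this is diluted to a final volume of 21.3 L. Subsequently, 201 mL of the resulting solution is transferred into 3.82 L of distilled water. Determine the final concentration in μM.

Overall dilution factor = 25 × 5.993 × 15.03 × 5 × 20.00 = 2.25 × 10⁵.
0.589 M / 2.25 × 10⁵ = 2.61 × 10⁻⁶ M = 2.61 μM.

2.61 μM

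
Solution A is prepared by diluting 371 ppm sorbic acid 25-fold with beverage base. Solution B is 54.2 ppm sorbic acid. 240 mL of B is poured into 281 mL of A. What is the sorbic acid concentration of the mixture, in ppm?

C_A = 371 ppm / 25 = 14.8 ppm.
C_mix = (C_A·V_A + C_B·V_B)/(V_A + V_B) = (14.8×281 + 54.2×240) / 521.0 = 33.0 ppm.

33.0 ppm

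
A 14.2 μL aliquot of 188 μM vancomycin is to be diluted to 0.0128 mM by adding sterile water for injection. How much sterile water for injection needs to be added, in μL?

194 μL

0.0128 mM = 12.8 μM.
V₂ = C₁V₁/C₂ = 188 × 14.2 / 12.8 = 209 μL.
Diluent to add = V₂ − V₁ = 209 − 14.2 = 194 μL.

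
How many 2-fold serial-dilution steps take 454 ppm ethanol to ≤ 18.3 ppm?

Need 2ⁿ ≥ 24.8, so n ≥ log(24.8)/log(2) = 4.63.
Minimum whole steps: n = 5.

5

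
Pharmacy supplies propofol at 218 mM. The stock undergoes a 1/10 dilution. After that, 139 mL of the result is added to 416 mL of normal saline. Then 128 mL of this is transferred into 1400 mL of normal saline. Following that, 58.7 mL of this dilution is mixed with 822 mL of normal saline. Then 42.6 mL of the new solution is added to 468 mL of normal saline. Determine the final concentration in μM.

2.54 μM

Overall dilution factor = 10 × 3.993 × 11.94 × 15.00 × 11.99 = 8.57 × 10⁴.
218 mM / 8.57 × 10⁴ = 2.54 × 10⁻³ mM = 2.54 μM.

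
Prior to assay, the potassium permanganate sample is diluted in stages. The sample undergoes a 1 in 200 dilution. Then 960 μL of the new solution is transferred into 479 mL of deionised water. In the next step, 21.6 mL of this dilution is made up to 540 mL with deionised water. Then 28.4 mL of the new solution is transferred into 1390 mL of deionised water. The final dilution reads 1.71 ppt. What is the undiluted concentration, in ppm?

Overall dilution factor = 200 × 500.0 × 25 × 49.94 = 1.25 × 10⁸.
Original = 1.71 ppt × 1.25 × 10⁸ = 2.13 × 10⁸ ppt = 213 ppm.

213 ppm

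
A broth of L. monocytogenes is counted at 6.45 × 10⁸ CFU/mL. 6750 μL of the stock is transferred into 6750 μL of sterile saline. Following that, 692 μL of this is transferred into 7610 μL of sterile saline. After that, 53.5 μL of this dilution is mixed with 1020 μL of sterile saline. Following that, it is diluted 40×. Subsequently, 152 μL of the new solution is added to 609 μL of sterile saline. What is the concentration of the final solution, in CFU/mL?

Overall dilution factor = 2 × 12.00 × 20.07 × 40 × 5.007 = 9.64 × 10⁴.
6.45 × 10⁸ CFU/mL / 9.64 × 10⁴ = 6690 CFU/mL.

6690 CFU/mL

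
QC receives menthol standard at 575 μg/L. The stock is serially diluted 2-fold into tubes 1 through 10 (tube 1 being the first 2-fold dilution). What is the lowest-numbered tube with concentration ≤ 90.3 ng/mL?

tube 3

Tube n has concentration 575 μg/L / 2ⁿ.
Need 2ⁿ ≥ 575 μg/L / 90.3 ng/mL = 6.37, so n ≥ 2.67.
First such tube: n = 3.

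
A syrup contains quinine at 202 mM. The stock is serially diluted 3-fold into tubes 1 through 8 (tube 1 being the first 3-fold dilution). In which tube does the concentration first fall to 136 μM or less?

tube 7

Tube n has concentration 202 mM / 3ⁿ.
Need 3ⁿ ≥ 202 mM / 136 μM = 1485, so n ≥ 6.65.
First such tube: n = 7.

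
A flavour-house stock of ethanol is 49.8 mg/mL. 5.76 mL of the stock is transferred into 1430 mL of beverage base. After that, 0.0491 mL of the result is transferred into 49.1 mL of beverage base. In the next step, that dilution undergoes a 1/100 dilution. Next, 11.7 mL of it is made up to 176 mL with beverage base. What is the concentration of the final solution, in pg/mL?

Overall dilution factor = 249.3 × 1001 × 100 × 15.04 = 3.75 × 10⁸.
49.8 mg/mL / 3.75 × 10⁸ = 1.33 × 10⁻⁷ mg/mL = 133 pg/mL.

133 pg/mL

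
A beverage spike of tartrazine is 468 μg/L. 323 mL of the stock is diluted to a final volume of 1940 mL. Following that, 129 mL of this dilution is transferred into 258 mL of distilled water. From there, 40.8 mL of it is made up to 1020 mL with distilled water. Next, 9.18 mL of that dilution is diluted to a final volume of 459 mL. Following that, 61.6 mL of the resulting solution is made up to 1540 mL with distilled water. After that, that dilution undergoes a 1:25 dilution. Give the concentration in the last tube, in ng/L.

Overall dilution factor = 6.006 × 3 × 25 × 50 × 25 × 25 = 1.41 × 10⁷.
468 μg/L / 1.41 × 10⁷ = 3.32 × 10⁻⁵ μg/L = 0.0332 ng/L.

0.0332 ng/L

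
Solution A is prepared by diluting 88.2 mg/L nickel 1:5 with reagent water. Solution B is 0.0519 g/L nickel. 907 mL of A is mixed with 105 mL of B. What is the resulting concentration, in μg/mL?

21.2 μg/mL

C_A = 88.2 mg/L / 5 = 17.6 mg/L.
C_B = 0.0519 g/L = 51.9 mg/L.
C_mix = (C_A·V_A + C_B·V_B)/(V_A + V_B) = (17.6×907 + 51.9×105) / 1012 = 21.2 mg/L = 21.2 μg/mL.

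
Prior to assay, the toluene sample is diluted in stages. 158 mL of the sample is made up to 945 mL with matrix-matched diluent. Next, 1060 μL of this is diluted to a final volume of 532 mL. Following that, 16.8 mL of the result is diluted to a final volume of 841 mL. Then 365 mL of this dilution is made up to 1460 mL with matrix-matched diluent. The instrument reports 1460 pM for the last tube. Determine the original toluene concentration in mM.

Overall dilution factor = 5.981 × 501.9 × 50.06 × 4 = 6.01 × 10⁵.
Original = 1460 pM × 6.01 × 10⁵ = 8.78 × 10⁸ pM = 0.878 mM.

0.878 mM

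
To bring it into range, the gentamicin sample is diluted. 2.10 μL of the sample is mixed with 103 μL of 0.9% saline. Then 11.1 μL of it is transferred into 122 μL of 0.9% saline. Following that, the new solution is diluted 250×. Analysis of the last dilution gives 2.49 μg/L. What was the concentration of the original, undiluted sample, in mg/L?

Overall dilution factor = 50.05 × 11.99 × 250 = 1.50 × 10⁵.
Original = 2.49 μg/L × 1.50 × 10⁵ = 3.74 × 10⁵ μg/L = 374 mg/L.

374 mg/L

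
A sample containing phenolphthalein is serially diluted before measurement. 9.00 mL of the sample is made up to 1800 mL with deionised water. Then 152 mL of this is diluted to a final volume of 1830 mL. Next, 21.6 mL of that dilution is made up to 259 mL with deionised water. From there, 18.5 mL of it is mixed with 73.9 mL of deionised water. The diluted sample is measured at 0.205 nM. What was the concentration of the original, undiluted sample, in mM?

0.0296 mM

Overall dilution factor = 200 × 12.04 × 11.99 × 4.995 = 1.44 × 10⁵.
Original = 0.205 nM × 1.44 × 10⁵ = 2.96 × 10⁴ nM = 0.0296 mM.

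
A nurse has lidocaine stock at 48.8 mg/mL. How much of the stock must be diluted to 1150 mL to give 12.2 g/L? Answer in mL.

12.2 g/L = 12.2 mg/mL.
V₁ = C₂V₂/C₁ = 12.2 × 1150 / 48.8 = 288 mL.

288 mL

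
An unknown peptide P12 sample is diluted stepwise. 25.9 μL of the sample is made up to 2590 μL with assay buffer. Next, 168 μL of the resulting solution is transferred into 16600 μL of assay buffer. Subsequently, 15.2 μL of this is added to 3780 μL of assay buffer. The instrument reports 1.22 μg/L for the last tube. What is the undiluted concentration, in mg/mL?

Overall dilution factor = 100 × 99.81 × 249.7 = 2.49 × 10⁶.
Original = 1.22 μg/L × 2.49 × 10⁶ = 3.04 × 10⁶ μg/L = 3.04 mg/mL.

3.04 mg/mL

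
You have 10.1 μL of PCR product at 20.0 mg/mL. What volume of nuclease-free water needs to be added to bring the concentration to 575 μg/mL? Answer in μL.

341 μL

575 μg/mL = 0.575 mg/mL.
V₂ = C₁V₁/C₂ = 20.0 × 10.1 / 0.575 = 351 μL.
Diluent to add = V₂ − V₁ = 351 − 10.1 = 341 μL.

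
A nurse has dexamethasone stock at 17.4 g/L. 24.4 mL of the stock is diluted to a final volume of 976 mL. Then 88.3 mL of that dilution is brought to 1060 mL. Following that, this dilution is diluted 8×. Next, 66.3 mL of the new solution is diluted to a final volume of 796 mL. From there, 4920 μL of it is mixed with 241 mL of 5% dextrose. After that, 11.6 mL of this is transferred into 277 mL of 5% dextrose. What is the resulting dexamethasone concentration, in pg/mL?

303 pg/mL

Overall dilution factor = 40 × 12.00 × 8 × 12.01 × 49.98 × 24.88 = 5.74 × 10⁷.
17.4 g/L / 5.74 × 10⁷ = 3.03 × 10⁻⁷ g/L = 303 pg/mL.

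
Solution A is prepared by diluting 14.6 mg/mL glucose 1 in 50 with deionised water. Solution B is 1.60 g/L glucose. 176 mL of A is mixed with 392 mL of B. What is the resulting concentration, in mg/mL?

1.19 mg/mL

C_A = 14.6 mg/mL / 50 = 0.292 mg/mL.
C_B = 1.60 g/L = 1.60 mg/mL.
C_mix = (C_A·V_A + C_B·V_B)/(V_A + V_B) = (0.292×176 + 1.60×392) / 568.0 = 1.19 mg/mL.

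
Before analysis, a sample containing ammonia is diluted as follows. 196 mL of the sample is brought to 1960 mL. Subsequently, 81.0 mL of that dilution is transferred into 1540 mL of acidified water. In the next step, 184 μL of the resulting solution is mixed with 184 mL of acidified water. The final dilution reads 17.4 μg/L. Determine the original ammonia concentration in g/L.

3.49 g/L

Overall dilution factor = 10 × 20.01 × 1001 = 2.00 × 10⁵.
Original = 17.4 μg/L × 2.00 × 10⁵ = 3.49 × 10⁶ μg/L = 3.49 g/L.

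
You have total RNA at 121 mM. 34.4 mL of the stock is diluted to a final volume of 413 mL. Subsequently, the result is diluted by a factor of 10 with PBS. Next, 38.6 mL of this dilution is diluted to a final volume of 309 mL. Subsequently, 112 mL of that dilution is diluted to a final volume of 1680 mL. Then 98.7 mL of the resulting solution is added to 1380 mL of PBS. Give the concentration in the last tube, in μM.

Overall dilution factor = 12.01 × 10 × 8.005 × 15 × 14.98 = 2.16 × 10⁵.
121 mM / 2.16 × 10⁵ = 5.60 × 10⁻⁴ mM = 0.560 μM.

0.560 μM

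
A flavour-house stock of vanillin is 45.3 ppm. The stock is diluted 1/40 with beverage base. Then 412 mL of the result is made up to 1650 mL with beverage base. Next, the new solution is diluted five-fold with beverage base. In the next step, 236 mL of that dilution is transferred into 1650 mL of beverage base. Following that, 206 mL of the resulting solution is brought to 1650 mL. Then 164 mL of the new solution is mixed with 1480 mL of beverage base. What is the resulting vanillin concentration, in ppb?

Overall dilution factor = 40 × 4.005 × 5 × 7.992 × 8.010 × 10.02 = 5.14 × 10⁵.
45.3 ppm / 5.14 × 10⁵ = 8.81 × 10⁻⁵ ppm = 0.0881 ppb.

0.0881 ppb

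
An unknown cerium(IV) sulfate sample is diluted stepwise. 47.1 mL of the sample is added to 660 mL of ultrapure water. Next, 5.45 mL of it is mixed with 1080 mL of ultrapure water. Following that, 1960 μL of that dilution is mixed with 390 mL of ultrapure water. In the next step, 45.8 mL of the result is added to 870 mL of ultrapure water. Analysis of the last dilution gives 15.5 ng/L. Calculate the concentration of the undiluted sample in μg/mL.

Overall dilution factor = 15.01 × 199.2 × 200.0 × 20.00 = 1.20 × 10⁷.
Original = 15.5 ng/L × 1.20 × 10⁷ = 1.85 × 10⁸ ng/L = 185 μg/mL.

185 μg/mL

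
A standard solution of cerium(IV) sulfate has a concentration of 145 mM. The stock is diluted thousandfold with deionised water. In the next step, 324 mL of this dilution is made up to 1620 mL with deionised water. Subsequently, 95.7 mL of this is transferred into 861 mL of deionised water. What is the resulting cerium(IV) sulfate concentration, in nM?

2900 nM

Overall dilution factor = 1000 × 5 × 9.997 = 5.00 × 10⁴.
145 mM / 5.00 × 10⁴ = 2.90 × 10⁻³ mM = 2900 nM.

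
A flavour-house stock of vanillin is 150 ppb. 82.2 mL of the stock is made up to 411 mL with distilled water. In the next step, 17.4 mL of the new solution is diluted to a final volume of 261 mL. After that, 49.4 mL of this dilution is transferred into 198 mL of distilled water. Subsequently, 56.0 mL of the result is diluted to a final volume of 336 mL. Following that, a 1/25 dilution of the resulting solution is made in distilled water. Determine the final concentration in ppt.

2.66 ppt

Overall dilution factor = 5 × 15 × 5.008 × 6 × 25 = 5.63 × 10⁴.
150 ppb / 5.63 × 10⁴ = 2.66 × 10⁻³ ppb = 2.66 ppt.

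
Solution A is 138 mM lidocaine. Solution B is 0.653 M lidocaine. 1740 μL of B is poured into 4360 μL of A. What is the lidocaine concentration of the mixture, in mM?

285 mM

C_B = 0.653 M = 653 mM.
C_mix = (C_A·V_A + C_B·V_B)/(V_A + V_B) = (138×4360 + 653×1740) / 6100 = 285 mM.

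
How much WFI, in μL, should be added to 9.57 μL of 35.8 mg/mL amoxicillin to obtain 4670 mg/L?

4670 mg/L = 4.67 mg/mL.
V₂ = C₁V₁/C₂ = 35.8 × 9.57 / 4.67 = 73.4 μL.
Diluent to add = V₂ − V₁ = 73.4 − 9.57 = 63.8 μL.

63.8 μL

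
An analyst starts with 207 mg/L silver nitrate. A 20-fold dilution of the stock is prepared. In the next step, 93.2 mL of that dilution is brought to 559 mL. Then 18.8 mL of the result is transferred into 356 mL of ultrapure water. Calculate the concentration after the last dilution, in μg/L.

86.6 μg/L

Overall dilution factor = 20 × 5.998 × 19.94 = 2391.
207 mg/L / 2391 = 0.0866 mg/L = 86.6 μg/L.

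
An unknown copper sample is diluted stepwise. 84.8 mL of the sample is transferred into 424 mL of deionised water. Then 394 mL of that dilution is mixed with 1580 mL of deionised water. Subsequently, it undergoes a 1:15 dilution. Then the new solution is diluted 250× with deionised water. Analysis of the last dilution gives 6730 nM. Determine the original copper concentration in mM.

759 mM

Overall dilution factor = 6 × 5.010 × 15 × 250 = 1.13 × 10⁵.
Original = 6730 nM × 1.13 × 10⁵ = 7.59 × 10⁸ nM = 759 mM.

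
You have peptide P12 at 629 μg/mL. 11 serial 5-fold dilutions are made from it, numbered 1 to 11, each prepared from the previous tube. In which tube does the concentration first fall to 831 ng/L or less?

Tube n has concentration 629 μg/mL / 5ⁿ.
Need 5ⁿ ≥ 629 μg/mL / 831 ng/L = 7.57 × 10⁵, so n ≥ 8.41.
First such tube: n = 9.

tube 9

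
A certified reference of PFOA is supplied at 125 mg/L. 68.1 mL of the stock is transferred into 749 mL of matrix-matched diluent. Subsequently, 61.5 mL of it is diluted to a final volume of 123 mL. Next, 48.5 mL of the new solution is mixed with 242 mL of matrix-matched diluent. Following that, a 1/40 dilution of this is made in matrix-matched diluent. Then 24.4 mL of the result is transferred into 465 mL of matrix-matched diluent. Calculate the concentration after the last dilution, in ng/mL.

Overall dilution factor = 12.00 × 2 × 5.990 × 40 × 20.06 = 1.15 × 10⁵.
125 mg/L / 1.15 × 10⁵ = 1.08 × 10⁻³ mg/L = 1.08 ng/mL.

1.08 ng/mL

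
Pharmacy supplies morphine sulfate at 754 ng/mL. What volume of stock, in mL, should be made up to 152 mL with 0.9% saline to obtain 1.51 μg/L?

0.304 mL

1.51 μg/L = 1.51 ng/mL.
V₁ = C₂V₂/C₁ = 1.51 × 152 / 754 = 0.304 mL.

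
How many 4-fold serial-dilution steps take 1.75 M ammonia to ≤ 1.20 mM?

6

Need 4ⁿ ≥ 1458, so n ≥ log(1458)/log(4) = 5.26.
Minimum whole steps: n = 6.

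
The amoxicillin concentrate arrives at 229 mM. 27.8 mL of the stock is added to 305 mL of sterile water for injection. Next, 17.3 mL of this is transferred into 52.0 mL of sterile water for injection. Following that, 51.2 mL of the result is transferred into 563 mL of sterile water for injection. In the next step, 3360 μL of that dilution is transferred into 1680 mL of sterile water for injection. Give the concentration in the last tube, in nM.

Overall dilution factor = 11.97 × 4.006 × 12.00 × 501 = 2.88 × 10⁵.
229 mM / 2.88 × 10⁵ = 7.95 × 10⁻⁴ mM = 795 nM.

795 nM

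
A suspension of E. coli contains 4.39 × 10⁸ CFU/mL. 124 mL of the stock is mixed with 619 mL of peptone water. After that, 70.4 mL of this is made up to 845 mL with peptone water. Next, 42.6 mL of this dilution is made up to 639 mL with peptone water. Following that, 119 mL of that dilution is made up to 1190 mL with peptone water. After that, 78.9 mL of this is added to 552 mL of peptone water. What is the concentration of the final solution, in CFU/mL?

Overall dilution factor = 5.992 × 12.00 × 15 × 10 × 7.996 = 8.63 × 10⁴.
4.39 × 10⁸ CFU/mL / 8.63 × 10⁴ = 5090 CFU/mL.

5090 CFU/mL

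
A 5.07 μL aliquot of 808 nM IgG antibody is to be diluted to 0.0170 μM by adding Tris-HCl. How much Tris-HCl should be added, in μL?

0.0170 μM = 17.0 nM.
V₂ = C₁V₁/C₂ = 808 × 5.07 / 17.0 = 241 μL.
Diluent to add = V₂ − V₁ = 241 − 5.07 = 236 μL.

236 μL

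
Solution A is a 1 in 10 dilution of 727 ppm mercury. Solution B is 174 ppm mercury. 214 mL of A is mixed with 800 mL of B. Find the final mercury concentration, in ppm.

153 ppm

C_A = 727 ppm / 10 = 72.7 ppm.
C_mix = (C_A·V_A + C_B·V_B)/(V_A + V_B) = (72.7×214 + 174×800) / 1014 = 153 ppm.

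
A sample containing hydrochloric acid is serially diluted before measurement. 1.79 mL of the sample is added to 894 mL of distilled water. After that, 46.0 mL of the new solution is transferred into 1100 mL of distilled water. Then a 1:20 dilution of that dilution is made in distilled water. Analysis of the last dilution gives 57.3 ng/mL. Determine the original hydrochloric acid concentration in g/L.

Overall dilution factor = 500.4 × 24.91 × 20 = 2.49 × 10⁵.
Original = 57.3 ng/mL × 2.49 × 10⁵ = 1.43 × 10⁷ ng/mL = 14.3 g/L.

14.3 g/L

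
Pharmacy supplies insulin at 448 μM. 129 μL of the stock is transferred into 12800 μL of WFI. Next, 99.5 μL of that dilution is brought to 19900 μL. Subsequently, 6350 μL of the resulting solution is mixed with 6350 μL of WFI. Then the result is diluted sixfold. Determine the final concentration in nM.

Overall dilution factor = 100.2 × 200 × 2 × 6 = 2.41 × 10⁵.
448 μM / 2.41 × 10⁵ = 1.86 × 10⁻³ μM = 1.86 nM.

1.86 nM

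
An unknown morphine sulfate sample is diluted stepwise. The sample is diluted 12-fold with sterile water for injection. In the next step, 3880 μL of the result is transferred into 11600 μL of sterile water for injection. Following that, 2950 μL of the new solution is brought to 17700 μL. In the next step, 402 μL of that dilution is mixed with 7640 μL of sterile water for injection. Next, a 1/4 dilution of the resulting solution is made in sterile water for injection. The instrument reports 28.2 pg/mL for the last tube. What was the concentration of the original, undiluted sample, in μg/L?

Overall dilution factor = 12 × 3.990 × 6 × 20.00 × 4 = 2.30 × 10⁴.
Original = 28.2 pg/mL × 2.30 × 10⁴ = 6.48 × 10⁵ pg/mL = 648 μg/L.

648 μg/L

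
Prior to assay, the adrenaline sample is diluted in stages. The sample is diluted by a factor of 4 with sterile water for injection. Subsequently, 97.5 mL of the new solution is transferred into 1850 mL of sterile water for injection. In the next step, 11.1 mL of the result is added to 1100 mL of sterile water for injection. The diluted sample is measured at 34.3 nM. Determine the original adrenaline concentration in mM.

Overall dilution factor = 4 × 19.97 × 100.1 = 7998.
Original = 34.3 nM × 7998 = 2.74 × 10⁵ nM = 0.274 mM.

0.274 mM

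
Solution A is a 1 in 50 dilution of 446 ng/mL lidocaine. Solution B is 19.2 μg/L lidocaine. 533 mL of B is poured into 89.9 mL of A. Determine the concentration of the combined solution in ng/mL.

17.7 ng/mL

C_A = 446 ng/mL / 50 = 8.92 ng/mL.
C_B = 19.2 μg/L = 19.2 ng/mL.
C_mix = (C_A·V_A + C_B·V_B)/(V_A + V_B) = (8.92×89.9 + 19.2×533) / 622.9 = 17.7 ng/mL.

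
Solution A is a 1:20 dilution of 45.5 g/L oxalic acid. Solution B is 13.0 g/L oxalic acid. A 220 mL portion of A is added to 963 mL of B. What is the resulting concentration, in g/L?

C_A = 45.5 g/L / 20 = 2.27 g/L.
C_mix = (C_A·V_A + C_B·V_B)/(V_A + V_B) = (2.27×220 + 13.0×963) / 1183 = 11.0 g/L.

11.0 g/L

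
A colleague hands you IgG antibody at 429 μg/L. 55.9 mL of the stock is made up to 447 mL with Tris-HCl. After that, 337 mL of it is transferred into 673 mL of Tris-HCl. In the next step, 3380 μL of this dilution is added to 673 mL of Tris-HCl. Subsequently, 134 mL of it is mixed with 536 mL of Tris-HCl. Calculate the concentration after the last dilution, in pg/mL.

17.9 pg/mL

Overall dilution factor = 7.996 × 2.997 × 200.1 × 5 = 2.40 × 10⁴.
429 μg/L / 2.40 × 10⁴ = 0.0179 μg/L = 17.9 pg/mL.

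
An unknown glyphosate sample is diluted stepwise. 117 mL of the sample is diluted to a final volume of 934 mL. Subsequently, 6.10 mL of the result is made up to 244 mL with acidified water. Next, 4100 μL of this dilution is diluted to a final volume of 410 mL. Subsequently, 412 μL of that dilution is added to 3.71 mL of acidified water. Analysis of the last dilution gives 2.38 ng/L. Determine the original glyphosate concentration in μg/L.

Overall dilution factor = 7.983 × 40 × 100 × 10.00 = 3.19 × 10⁵.
Original = 2.38 ng/L × 3.19 × 10⁵ = 7.60 × 10⁵ ng/L = 760 μg/L.

760 μg/L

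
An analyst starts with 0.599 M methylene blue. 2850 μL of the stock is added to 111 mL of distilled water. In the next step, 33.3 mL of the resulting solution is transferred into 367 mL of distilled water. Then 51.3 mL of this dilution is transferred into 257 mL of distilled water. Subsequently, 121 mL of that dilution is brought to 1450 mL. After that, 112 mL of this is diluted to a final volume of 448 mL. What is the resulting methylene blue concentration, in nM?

Overall dilution factor = 39.95 × 12.02 × 6.010 × 11.98 × 4 = 1.38 × 10⁵.
0.599 M / 1.38 × 10⁵ = 4.33 × 10⁻⁶ M = 4330 nM.

4330 nM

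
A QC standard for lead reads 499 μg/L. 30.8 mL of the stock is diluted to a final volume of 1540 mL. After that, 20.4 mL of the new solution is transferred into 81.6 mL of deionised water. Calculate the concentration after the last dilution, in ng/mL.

2.00 ng/mL

Overall dilution factor = 50 × 5 = 250.
499 μg/L / 250 = 2.00 μg/L = 2.00 ng/mL.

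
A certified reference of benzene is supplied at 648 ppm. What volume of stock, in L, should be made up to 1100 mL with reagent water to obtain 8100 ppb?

8100 ppb = 8.10 ppm.
V₁ = C₂V₂/C₁ = 8.10 × 1100 / 648 = 13.7 mL = 0.0137 L.

0.0137 L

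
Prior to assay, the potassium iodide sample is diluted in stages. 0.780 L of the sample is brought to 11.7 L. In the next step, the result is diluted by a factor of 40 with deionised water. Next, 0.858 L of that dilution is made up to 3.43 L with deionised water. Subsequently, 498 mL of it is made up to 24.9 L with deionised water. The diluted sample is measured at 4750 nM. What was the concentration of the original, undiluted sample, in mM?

570 mM

Overall dilution factor = 15 × 40 × 3.998 × 50 = 1.20 × 10⁵.
Original = 4750 nM × 1.20 × 10⁵ = 5.70 × 10⁸ nM = 570 mM.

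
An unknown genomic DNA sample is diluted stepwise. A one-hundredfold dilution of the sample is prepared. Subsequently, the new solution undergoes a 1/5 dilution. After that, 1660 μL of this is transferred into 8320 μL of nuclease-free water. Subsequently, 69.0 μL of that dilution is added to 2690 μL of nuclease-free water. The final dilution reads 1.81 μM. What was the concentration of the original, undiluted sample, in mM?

218 mM

Overall dilution factor = 100 × 5 × 6.012 × 39.99 = 1.20 × 10⁵.
Original = 1.81 μM × 1.20 × 10⁵ = 2.18 × 10⁵ μM = 218 mM.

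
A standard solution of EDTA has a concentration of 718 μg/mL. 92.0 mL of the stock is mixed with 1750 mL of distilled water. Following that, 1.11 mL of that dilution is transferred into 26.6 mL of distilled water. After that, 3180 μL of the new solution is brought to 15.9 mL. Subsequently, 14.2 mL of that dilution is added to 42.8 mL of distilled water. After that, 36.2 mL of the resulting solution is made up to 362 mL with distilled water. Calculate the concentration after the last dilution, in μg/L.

7.16 μg/L

Overall dilution factor = 20.02 × 24.96 × 5 × 4.014 × 10 = 1.00 × 10⁵.
718 μg/mL / 1.00 × 10⁵ = 7.16 × 10⁻³ μg/mL = 7.16 μg/L.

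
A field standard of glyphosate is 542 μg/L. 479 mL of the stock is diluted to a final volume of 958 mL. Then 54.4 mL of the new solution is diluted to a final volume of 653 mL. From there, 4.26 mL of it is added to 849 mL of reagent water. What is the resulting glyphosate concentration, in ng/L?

113 ng/L

Overall dilution factor = 2 × 12.00 × 200.3 = 4809.
542 μg/L / 4809 = 0.113 μg/L = 113 ng/L.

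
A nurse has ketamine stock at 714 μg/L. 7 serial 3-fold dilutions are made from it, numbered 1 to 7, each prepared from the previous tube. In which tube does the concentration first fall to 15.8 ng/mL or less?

tube 4

Tube n has concentration 714 μg/L / 3ⁿ.
Need 3ⁿ ≥ 714 μg/L / 15.8 ng/mL = 45.2, so n ≥ 3.47.
First such tube: n = 4.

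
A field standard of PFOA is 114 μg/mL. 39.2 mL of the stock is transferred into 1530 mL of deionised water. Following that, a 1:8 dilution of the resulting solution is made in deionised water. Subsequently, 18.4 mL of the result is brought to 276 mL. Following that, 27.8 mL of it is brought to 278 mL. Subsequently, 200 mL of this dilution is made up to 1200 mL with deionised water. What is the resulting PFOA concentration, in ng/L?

396 ng/L

Overall dilution factor = 40.03 × 8 × 15 × 10 × 6 = 2.88 × 10⁵.
114 μg/mL / 2.88 × 10⁵ = 3.96 × 10⁻⁴ μg/mL = 396 ng/L.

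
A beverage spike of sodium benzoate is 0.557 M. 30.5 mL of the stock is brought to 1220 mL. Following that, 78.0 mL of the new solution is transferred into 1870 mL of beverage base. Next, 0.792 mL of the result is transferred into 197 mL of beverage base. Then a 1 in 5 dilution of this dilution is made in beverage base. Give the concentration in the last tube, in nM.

Overall dilution factor = 40 × 24.97 × 249.7 × 5 = 1.25 × 10⁶.
0.557 M / 1.25 × 10⁶ = 4.47 × 10⁻⁷ M = 447 nM.

447 nM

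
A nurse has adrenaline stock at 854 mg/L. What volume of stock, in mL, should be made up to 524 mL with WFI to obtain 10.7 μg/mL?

10.7 μg/mL = 10.7 mg/L.
V₁ = C₂V₂/C₁ = 10.7 × 524 / 854 = 6.57 mL.

6.57 mL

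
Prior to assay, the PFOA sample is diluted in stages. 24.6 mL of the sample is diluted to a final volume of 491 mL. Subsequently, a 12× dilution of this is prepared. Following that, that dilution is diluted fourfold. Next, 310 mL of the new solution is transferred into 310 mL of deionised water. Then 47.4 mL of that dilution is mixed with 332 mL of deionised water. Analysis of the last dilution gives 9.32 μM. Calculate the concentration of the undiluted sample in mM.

143 mM

Overall dilution factor = 19.96 × 12 × 4 × 2 × 8.004 = 1.53 × 10⁴.
Original = 9.32 μM × 1.53 × 10⁴ = 1.43 × 10⁵ μM = 143 mM.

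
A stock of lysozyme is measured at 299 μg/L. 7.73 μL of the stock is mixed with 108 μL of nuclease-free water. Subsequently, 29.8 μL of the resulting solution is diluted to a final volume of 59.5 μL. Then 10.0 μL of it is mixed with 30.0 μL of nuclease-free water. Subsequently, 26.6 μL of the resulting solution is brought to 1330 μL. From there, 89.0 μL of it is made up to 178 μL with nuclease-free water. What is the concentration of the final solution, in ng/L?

Overall dilution factor = 14.97 × 1.997 × 4 × 50 × 2 = 1.20 × 10⁴.
299 μg/L / 1.20 × 10⁴ = 0.0250 μg/L = 25.0 ng/L.

25.0 ng/L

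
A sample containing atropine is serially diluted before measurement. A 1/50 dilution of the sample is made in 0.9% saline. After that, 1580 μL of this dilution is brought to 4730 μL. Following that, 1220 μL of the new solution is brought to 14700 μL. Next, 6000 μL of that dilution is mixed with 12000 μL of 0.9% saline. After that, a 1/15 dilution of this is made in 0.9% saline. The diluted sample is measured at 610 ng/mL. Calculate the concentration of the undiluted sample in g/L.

49.5 g/L

Overall dilution factor = 50 × 2.994 × 12.05 × 3 × 15 = 8.12 × 10⁴.
Original = 610 ng/mL × 8.12 × 10⁴ = 4.95 × 10⁷ ng/mL = 49.5 g/L.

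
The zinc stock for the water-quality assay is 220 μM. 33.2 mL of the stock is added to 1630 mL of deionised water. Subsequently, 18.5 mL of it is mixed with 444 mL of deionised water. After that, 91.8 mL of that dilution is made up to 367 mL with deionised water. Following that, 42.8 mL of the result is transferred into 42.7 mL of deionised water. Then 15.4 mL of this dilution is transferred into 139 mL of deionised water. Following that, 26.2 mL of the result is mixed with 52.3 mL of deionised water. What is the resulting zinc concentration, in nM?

Overall dilution factor = 50.10 × 25 × 3.998 × 1.998 × 10.03 × 2.996 = 3.00 × 10⁵.
220 μM / 3.00 × 10⁵ = 7.32 × 10⁻⁴ μM = 0.732 nM.

0.732 nM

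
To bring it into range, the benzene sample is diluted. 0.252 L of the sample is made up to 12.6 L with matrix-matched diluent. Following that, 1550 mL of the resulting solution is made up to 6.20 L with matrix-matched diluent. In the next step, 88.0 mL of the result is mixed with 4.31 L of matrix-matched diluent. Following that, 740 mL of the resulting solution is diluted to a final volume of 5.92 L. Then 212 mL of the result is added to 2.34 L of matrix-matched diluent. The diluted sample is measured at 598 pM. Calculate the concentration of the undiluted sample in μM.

576 μM

Overall dilution factor = 50 × 4 × 49.98 × 8 × 12.04 = 9.63 × 10⁵.
Original = 598 pM × 9.63 × 10⁵ = 5.76 × 10⁸ pM = 576 μM.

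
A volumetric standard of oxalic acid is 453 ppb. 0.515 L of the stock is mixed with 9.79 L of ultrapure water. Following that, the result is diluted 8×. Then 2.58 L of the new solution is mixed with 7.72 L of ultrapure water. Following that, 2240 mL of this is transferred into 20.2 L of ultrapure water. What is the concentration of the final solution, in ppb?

Overall dilution factor = 20.01 × 8 × 3.992 × 10.02 = 6402.
453 ppb / 6402 = 0.0708 ppb.

0.0708 ppb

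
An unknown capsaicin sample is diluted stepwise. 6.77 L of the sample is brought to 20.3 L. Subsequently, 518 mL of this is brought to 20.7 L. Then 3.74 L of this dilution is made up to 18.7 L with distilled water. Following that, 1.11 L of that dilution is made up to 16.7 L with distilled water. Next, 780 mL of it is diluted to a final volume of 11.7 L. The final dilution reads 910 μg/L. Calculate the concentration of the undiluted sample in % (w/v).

Overall dilution factor = 2.999 × 39.96 × 5 × 15.05 × 15 = 1.35 × 10⁵.
Original = 910 μg/L × 1.35 × 10⁵ = 1.23 × 10⁸ μg/L = 12.3 % (w/v).

12.3 % (w/v)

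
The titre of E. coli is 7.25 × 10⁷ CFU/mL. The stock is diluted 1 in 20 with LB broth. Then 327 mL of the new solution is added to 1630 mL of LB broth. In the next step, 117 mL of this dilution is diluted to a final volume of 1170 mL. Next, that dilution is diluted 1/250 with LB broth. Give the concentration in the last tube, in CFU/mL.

242 CFU/mL

Overall dilution factor = 20 × 5.985 × 10 × 250 = 2.99 × 10⁵.
7.25 × 10⁷ CFU/mL / 2.99 × 10⁵ = 242 CFU/mL.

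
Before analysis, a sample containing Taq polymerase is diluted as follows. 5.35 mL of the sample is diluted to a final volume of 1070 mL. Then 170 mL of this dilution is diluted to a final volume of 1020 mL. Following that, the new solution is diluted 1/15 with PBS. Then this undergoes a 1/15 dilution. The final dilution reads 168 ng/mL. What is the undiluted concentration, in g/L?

45.4 g/L

Overall dilution factor = 200 × 6 × 15 × 15 = 2.70 × 10⁵.
Original = 168 ng/mL × 2.70 × 10⁵ = 4.54 × 10⁷ ng/mL = 45.4 g/L.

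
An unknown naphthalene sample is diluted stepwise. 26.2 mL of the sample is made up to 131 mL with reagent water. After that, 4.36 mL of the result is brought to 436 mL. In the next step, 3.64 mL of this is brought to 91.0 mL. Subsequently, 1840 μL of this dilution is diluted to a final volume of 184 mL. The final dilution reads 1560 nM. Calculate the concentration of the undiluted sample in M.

Overall dilution factor = 5 × 100 × 25 × 100 = 1.25 × 10⁶.
Original = 1560 nM × 1.25 × 10⁶ = 1.95 × 10⁹ nM = 1.95 M.

1.95 M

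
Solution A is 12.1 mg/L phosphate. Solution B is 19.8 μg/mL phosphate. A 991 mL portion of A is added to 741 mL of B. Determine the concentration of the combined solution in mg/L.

15.4 mg/L

C_B = 19.8 μg/mL = 19.8 mg/L.
C_mix = (C_A·V_A + C_B·V_B)/(V_A + V_B) = (12.1×991 + 19.8×741) / 1732 = 15.4 mg/L.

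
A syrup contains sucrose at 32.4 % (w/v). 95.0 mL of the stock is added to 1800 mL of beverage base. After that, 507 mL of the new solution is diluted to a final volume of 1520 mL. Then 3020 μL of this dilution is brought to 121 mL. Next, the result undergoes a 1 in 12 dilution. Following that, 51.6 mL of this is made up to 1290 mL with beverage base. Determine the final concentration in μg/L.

Overall dilution factor = 19.95 × 2.998 × 40.07 × 12 × 25 = 7.19 × 10⁵.
32.4 % (w/v) / 7.19 × 10⁵ = 4.51 × 10⁻⁵ % (w/v) = 451 μg/L.

451 μg/L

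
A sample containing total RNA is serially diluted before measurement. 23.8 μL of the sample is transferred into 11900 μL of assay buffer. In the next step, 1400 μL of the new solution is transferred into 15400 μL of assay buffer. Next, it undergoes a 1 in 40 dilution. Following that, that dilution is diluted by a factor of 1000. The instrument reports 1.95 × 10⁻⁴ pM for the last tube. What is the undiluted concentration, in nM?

Overall dilution factor = 501 × 12 × 40 × 1000 = 2.40 × 10⁸.
Original = 1.95 × 10⁻⁴ pM × 2.40 × 10⁸ = 4.69 × 10⁴ pM = 46.9 nM.

46.9 nM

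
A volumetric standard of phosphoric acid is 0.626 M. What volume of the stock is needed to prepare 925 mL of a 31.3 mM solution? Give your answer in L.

31.3 mM = 0.0313 M.
V₁ = C₂V₂/C₁ = 0.0313 × 925 / 0.626 = 46.2 mL = 0.0462 L.

0.0462 L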